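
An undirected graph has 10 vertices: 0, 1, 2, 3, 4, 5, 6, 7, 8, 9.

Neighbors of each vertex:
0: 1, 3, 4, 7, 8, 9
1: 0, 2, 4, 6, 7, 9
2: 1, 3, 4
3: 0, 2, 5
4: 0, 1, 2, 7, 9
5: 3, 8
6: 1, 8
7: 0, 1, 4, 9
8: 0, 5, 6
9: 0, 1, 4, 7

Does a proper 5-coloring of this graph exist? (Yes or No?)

The chromatic number is 5. 0, 1, 4, 7, 9 are pairwise adjacent (a clique of size 5), so at least 5 colors are needed.
5 colors suffice: color red → {0, 2, 5, 6}; color blue → {1, 3, 8}; color green → {4}; color yellow → {7}; color purple → {9}.
That is already a proper 5-coloring.

Yes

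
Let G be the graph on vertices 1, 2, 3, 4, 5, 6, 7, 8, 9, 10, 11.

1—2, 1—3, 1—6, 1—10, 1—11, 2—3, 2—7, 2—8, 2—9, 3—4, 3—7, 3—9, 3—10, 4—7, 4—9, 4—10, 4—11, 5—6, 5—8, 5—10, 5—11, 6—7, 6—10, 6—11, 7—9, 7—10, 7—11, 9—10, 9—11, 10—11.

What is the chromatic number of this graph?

5

4, 7, 9, 10, 11 are mutually adjacent (a clique of size 5), so at least 5 colors are needed.
5 colors suffice: color a → {2, 10}; color b → {3, 8, 11}; color c → {1, 5, 7}; color d → {6, 9}; color e → {4}. Every edge joins two different colors.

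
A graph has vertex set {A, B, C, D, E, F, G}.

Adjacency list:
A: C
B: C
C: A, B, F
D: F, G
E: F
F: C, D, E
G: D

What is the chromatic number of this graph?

2

C and F are adjacent, so at least 2 colors are needed.
2 colors suffice: color 1 → {C, D, E}; color 2 → {A, B, F, G}. No two adjacent vertices share a color.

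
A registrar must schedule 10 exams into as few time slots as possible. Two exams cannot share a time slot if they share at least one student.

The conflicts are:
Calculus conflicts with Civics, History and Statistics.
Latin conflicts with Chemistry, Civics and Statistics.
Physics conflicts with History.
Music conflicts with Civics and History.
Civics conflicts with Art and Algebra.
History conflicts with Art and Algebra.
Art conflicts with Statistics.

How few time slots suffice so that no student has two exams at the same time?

Civics and Algebra conflict, so at least 2 time slots are needed.
2 time slots suffice: time slot 1 → {Chemistry, Civics, History, Statistics}; time slot 2 → {Calculus, Latin, Physics, Music, Art, Algebra}. Every pair that conflicts lands in different time slots.

2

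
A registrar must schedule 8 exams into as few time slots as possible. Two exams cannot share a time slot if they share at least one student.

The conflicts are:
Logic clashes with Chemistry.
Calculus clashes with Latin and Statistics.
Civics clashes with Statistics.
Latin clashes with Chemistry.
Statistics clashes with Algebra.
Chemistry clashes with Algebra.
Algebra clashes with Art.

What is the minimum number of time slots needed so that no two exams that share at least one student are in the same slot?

3

The cycle Latin-Calculus-Statistics-Algebra-Chemistry-Latin has odd length 5, so it cannot be 2-colored; at least 3 time slots are needed.
3 time slots suffice: time slot 1 → {Statistics, Chemistry, Art}; time slot 2 → {Logic, Civics, Latin, Algebra}; time slot 3 → {Calculus}. Every pair that conflicts lands in different time slots.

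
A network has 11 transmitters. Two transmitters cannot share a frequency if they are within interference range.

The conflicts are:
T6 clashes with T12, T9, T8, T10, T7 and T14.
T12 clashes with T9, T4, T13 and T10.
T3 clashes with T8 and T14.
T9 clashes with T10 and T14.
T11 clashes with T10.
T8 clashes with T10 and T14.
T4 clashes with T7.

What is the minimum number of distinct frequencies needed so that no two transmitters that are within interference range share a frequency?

4

T6, T12, T9, T10 pairwise conflict, so at least 4 frequencies are needed.
4 frequencies suffice: T6=1, T12=2, T3=1, T9=4, T11=1, T8=4, T4=1, T13=1, T10=3, T7=2, T14=2. No two conflicting transmitters share a frequency.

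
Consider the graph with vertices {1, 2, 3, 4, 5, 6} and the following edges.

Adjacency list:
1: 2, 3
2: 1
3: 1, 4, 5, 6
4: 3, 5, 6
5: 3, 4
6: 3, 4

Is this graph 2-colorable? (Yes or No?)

No

3, 4, 5 are mutually adjacent, so at least 3 colors are needed.
So 2 colors are not enough.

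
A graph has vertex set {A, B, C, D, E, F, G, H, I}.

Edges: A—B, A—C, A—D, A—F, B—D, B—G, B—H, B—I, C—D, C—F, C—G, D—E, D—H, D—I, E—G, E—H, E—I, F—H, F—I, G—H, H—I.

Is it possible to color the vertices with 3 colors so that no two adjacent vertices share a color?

B, D, H, I are mutually adjacent (a clique of size 4), so at least 4 colors are needed.
So 3 colors are not enough.

No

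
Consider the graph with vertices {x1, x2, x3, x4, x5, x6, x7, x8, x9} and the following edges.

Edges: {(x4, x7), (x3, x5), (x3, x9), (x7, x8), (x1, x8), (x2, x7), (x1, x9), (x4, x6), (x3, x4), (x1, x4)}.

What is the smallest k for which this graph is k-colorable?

x2 and x7 are adjacent, so at least 2 colors are needed.
2 colors suffice: color R → {x2, x4, x5, x8, x9}; color B → {x1, x3, x6, x7}. Every edge joins two different colors.

2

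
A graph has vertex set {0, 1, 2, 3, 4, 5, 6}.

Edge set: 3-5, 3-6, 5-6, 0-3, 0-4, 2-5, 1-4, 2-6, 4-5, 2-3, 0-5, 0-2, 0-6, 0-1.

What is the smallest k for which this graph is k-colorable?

5

0, 2, 3, 5, 6 form a clique, so at least 5 colors are needed.
5 colors suffice: color a → {0}; color b → {1, 5}; color c → {4, 6}; color d → {3}; color e → {2}. Each edge has distinct colors on its endpoints.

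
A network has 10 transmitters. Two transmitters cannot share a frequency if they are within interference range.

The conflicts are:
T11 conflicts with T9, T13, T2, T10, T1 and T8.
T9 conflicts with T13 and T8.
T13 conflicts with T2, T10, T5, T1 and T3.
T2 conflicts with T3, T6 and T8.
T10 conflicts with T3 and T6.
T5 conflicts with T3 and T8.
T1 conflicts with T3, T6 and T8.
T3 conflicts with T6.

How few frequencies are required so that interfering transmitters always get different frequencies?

3

T2, T3, T6 are mutually in conflict, so at least 3 frequencies are needed.
3 frequencies suffice: frequency 1 → {T13, T6, T8}; frequency 2 → {T11, T3}; frequency 3 → {T9, T2, T10, T5, T1}. Every pair that conflicts lands in different frequencies.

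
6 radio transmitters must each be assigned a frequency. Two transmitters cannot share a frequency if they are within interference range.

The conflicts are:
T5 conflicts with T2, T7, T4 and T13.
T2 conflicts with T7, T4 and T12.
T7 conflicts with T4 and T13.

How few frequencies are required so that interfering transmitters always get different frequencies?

4

T5, T2, T7, T4 are mutually in conflict, so at least 4 frequencies are needed.
A valid assignment using 4 frequencies: T5=2, T2=1, T7=3, T4=4, T12=2, T13=1. Each listed conflict is separated.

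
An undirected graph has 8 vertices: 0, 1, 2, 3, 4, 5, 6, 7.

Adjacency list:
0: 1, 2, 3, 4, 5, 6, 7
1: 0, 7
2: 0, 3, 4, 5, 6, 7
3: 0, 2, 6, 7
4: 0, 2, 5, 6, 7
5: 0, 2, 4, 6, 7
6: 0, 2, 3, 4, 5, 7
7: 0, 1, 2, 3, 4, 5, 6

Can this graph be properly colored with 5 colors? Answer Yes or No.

No

0, 2, 4, 5, 6, 7 form a clique, so at least 6 colors are needed.
So 5 colors are not enough.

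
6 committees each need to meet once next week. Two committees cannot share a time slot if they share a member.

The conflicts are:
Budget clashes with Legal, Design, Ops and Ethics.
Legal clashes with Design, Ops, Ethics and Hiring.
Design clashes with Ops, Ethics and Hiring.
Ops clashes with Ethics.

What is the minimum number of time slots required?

5

Budget, Legal, Design, Ops, Ethics pairwise conflict, so at least 5 time slots are needed.
5 time slots suffice: time slot 1 → {Legal}; time slot 2 → {Design}; time slot 3 → {Budget, Hiring}; time slot 4 → {Ops}; time slot 5 → {Ethics}. No two conflicting committees share a time slot.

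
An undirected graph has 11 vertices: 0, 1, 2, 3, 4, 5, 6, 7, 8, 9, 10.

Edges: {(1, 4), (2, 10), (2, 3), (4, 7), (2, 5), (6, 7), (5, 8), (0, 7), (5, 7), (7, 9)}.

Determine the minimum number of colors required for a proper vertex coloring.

0 and 7 are adjacent, so at least 2 colors are needed.
A valid assignment using 2 colors: 0=b, 1=a, 2=a, 3=b, 4=b, 5=b, 6=b, 7=a, 8=a, 9=b, 10=b. Every edge joins two different colors.

2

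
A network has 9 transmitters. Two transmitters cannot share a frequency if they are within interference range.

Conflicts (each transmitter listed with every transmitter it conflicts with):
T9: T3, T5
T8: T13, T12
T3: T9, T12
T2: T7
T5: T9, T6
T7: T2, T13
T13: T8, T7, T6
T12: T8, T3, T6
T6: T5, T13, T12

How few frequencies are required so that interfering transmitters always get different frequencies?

3

The cycle T3-T9-T5-T6-T12-T3 has odd length 5, so it cannot be 2-colored; at least 3 frequencies are needed.
3 frequencies suffice: T9=3, T8=2, T3=2, T2=1, T5=1, T7=2, T13=1, T12=1, T6=2. No two conflicting transmitters share a frequency.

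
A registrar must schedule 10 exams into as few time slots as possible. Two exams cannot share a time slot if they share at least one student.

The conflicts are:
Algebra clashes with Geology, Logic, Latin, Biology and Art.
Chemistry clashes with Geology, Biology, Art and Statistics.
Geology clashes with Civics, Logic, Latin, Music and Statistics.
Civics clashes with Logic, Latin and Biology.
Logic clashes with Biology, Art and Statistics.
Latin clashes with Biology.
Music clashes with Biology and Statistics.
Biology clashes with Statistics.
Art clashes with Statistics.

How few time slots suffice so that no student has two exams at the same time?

Chemistry, Geology, Statistics pairwise conflict, so at least 3 time slots are needed.
Using 3 time slots: Algebra=3, Chemistry=2, Geology=1, Civics=3, Logic=2, Latin=2, Music=2, Biology=1, Art=1, Statistics=3. Each listed conflict is separated.

3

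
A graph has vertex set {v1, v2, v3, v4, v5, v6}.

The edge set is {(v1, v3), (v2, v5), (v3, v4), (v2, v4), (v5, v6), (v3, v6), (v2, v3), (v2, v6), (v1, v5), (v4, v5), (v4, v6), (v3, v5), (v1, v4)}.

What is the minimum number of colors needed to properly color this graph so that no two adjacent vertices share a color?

5

v2, v3, v4, v5, v6 are pairwise adjacent (a clique of size 5), so at least 5 colors are needed.
5 colors suffice: color red → {v3}; color blue → {v4}; color green → {v5}; color yellow → {v1, v2}; color purple → {v6}. Every edge joins two different colors.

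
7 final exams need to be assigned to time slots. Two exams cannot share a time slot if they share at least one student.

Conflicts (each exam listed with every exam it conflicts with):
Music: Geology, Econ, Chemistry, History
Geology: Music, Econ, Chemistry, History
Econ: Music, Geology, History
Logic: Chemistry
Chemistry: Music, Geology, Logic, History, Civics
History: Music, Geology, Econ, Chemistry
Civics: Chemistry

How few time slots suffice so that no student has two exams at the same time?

Music, Geology, Chemistry, History are mutually in conflict, so at least 4 time slots are needed.
Using 4 time slots: Music=3, Geology=4, Econ=1, Logic=2, Chemistry=1, History=2, Civics=2. Every pair that conflicts lands in different time slots.

4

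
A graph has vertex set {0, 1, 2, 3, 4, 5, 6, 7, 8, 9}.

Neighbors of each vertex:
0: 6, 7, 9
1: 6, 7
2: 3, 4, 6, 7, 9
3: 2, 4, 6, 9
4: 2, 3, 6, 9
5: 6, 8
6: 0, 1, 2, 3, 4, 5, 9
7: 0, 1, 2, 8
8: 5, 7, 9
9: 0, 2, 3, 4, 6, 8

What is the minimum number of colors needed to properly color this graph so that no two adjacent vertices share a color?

2, 3, 4, 6, 9 form a clique, so at least 5 colors are needed.
5 colors suffice: color red → {6, 7}; color blue → {1, 5, 9}; color green → {0, 2, 8}; color yellow → {4}; color purple → {3}. No two adjacent vertices share a color.

5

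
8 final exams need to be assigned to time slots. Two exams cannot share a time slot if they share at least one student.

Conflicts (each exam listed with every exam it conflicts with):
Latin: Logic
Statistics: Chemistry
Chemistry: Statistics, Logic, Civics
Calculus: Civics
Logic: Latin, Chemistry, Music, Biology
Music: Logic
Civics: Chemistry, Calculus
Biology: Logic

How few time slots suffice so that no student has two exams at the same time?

2

Calculus and Civics conflict, so at least 2 time slots are needed.
A valid assignment using 2 time slots: Latin=2, Statistics=1, Chemistry=2, Calculus=2, Logic=1, Music=2, Civics=1, Biology=2. Every pair that conflicts lands in different time slots.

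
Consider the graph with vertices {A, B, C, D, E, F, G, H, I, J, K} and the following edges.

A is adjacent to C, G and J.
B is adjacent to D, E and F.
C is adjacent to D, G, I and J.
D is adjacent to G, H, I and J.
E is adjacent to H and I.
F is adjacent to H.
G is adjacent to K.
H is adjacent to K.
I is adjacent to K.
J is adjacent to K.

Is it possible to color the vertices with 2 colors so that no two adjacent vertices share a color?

C, D, I are pairwise adjacent, so at least 3 colors are needed.
So 2 colors are not enough.

No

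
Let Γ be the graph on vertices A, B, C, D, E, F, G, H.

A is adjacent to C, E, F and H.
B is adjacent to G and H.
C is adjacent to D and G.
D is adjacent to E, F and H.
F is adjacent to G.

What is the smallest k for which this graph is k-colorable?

The cycle B-H-D-F-G-B has odd length 5, so it cannot be 2-colored; at least 3 colors are needed.
3 colors suffice: A=1, B=3, C=2, D=1, E=2, F=2, G=1, H=2. Every edge joins two different colors.

3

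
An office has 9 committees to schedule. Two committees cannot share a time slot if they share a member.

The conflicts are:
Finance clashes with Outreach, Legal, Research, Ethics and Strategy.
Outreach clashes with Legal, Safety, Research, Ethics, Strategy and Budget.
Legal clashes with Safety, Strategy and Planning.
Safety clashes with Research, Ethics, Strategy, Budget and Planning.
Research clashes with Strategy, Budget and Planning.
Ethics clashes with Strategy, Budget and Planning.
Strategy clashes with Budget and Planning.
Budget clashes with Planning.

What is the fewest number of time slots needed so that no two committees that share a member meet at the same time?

5

Safety, Research, Strategy, Budget, Planning pairwise conflict, so at least 5 time slots are needed.
Using 5 time slots: Finance=3, Outreach=2, Legal=4, Safety=3, Research=5, Ethics=5, Strategy=1, Budget=4, Planning=2. Every pair that conflicts lands in different time slots.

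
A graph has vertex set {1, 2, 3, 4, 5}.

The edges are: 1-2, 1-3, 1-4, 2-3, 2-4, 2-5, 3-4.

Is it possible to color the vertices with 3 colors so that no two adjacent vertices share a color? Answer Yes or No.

1, 2, 3, 4 form a clique, so at least 4 colors are needed.
So 3 colors are not enough.

No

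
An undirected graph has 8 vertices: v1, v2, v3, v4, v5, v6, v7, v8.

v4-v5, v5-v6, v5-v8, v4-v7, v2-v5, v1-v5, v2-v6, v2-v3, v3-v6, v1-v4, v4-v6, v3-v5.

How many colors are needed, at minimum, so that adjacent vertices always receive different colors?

v2, v3, v5, v6 are pairwise adjacent (a clique of size 4), so at least 4 colors are needed.
4 colors suffice: color 1 → {v5, v7}; color 2 → {v3, v4, v8}; color 3 → {v1, v6}; color 4 → {v2}. Every edge joins two different colors.

4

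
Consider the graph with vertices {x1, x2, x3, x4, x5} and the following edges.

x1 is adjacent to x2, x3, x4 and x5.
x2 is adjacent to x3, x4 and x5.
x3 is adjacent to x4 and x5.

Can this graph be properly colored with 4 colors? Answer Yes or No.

Yes

The chromatic number is 4. x1, x2, x3, x5 are mutually adjacent (a clique of size 4), so at least 4 colors are needed.
A valid assignment using 4 colors: x1=G, x2=B, x3=R, x4=Y, x5=Y.
That is already a proper 4-coloring.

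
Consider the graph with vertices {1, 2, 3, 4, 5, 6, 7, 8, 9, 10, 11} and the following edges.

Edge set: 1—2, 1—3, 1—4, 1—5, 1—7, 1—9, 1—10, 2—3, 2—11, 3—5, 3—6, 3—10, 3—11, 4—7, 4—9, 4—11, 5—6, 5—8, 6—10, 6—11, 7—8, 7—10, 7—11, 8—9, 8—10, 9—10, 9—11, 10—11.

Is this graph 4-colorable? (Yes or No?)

The chromatic number is 4. 3, 6, 10, 11 are pairwise adjacent (a clique of size 4), so at least 4 colors are needed.
4 colors suffice: color red → {1, 8, 11}; color blue → {2, 4, 5, 10}; color green → {3, 7, 9}; color yellow → {6}.
That is already a proper 4-coloring.

Yes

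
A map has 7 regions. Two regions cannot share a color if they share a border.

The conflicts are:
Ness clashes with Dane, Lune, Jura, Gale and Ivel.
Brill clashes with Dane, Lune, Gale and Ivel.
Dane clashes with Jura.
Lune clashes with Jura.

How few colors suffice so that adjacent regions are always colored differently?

Ness, Lune, Jura pairwise conflict, so at least 3 colors are needed.
A valid assignment using 3 colors: Ness=1, Brill=1, Dane=3, Lune=3, Jura=2, Gale=2, Ivel=2. Each listed conflict is separated.

3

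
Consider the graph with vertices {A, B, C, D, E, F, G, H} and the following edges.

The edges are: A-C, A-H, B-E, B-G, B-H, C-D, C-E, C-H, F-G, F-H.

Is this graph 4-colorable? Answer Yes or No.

Yes

The chromatic number is 3. A, C, H are pairwise adjacent, so at least 3 colors are needed.
3 colors suffice: color 1 → {D, E, G, H}; color 2 → {B, C, F}; color 3 → {A}.
Since 4 ≥ 3, a proper 4-coloring certainly exists.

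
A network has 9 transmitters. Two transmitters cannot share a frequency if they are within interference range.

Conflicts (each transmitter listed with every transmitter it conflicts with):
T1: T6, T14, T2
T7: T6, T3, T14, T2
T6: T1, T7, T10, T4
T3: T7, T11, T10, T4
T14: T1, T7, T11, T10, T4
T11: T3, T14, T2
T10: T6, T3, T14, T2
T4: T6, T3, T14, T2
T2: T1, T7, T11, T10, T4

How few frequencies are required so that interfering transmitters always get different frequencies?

T6 and T10 conflict, so at least 2 frequencies are needed.
2 frequencies suffice: frequency 1 → {T6, T3, T14, T2}; frequency 2 → {T1, T7, T11, T10, T4}. Every pair that conflicts lands in different frequencies.

2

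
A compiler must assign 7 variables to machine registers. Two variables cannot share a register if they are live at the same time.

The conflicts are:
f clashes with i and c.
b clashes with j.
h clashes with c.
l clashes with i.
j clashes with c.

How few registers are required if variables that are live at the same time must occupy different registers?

l and i conflict, so at least 2 registers are needed.
2 registers suffice: register 1 → {b, i, c}; register 2 → {f, h, l, j}. Each listed conflict is separated.

2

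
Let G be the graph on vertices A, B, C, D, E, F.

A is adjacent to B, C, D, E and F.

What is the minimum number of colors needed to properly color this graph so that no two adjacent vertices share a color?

2

A and B are adjacent, so at least 2 colors are needed.
2 colors suffice: color red → {A}; color blue → {B, C, D, E, F}. Every edge joins two different colors.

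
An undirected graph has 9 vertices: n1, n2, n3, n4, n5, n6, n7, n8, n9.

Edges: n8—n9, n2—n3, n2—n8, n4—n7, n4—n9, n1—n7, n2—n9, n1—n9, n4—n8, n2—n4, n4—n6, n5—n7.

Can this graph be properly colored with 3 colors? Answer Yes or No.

No

n2, n4, n8, n9 are pairwise adjacent (a clique of size 4), so at least 4 colors are needed.
So 3 colors are not enough.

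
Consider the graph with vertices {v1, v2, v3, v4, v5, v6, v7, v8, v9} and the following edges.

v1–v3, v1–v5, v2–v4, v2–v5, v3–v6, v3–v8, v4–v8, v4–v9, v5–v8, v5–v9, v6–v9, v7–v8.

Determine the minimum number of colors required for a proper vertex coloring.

The cycle v4-v9-v6-v3-v8-v4 has odd length 5, so it cannot be 2-colored; at least 3 colors are needed.
A valid assignment using 3 colors: v1=1, v2=1, v3=2, v4=2, v5=2, v6=3, v7=2, v8=1, v9=1. Each edge has distinct colors on its endpoints.

3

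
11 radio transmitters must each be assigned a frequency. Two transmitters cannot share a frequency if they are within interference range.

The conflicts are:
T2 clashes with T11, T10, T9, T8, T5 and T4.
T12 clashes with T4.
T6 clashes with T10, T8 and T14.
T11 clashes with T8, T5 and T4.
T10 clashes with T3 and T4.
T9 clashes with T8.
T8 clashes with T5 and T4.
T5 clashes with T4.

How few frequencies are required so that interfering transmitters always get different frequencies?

T2, T11, T8, T5, T4 are mutually in conflict, so at least 5 frequencies are needed.
Using 5 frequencies: T2=1, T12=1, T6=1, T11=5, T10=2, T9=3, T8=2, T5=4, T14=2, T3=1, T4=3. No two conflicting transmitters share a frequency.

5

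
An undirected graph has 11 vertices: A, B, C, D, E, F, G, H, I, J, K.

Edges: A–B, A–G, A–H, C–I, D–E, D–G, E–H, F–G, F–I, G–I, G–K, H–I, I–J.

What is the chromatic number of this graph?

F, G, I are pairwise adjacent, so at least 3 colors are needed.
3 colors suffice: color 1 → {B, C, G, H, J}; color 2 → {A, D, I, K}; color 3 → {E, F}. No two adjacent vertices share a color.

3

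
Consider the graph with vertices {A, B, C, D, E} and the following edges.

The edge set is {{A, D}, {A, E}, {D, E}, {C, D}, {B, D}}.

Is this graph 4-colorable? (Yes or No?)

Yes

The chromatic number is 3. A, D, E are pairwise adjacent, so at least 3 colors are needed.
3 colors suffice: color 1 → {D}; color 2 → {B, C, E}; color 3 → {A}.
Since 4 ≥ 3, a proper 4-coloring certainly exists.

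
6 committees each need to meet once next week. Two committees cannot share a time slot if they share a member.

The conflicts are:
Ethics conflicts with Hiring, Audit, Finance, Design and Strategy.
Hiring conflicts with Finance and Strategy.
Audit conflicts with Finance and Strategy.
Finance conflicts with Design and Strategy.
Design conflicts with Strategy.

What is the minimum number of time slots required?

4

Ethics, Finance, Design, Strategy pairwise conflict, so at least 4 time slots are needed.
4 time slots suffice: time slot 1 → {Finance}; time slot 2 → {Strategy}; time slot 3 → {Ethics}; time slot 4 → {Hiring, Audit, Design}. Every pair that conflicts lands in different time slots.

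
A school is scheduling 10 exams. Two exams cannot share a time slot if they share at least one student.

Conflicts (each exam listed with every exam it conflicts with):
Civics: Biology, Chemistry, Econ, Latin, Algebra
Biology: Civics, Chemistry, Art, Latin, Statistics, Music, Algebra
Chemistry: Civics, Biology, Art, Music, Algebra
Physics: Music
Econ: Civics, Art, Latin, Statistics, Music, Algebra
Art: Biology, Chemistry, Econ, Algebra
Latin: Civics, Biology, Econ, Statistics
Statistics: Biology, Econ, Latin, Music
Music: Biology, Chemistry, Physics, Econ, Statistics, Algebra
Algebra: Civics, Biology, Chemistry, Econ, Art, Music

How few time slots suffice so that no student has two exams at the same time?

Biology, Chemistry, Art, Algebra all conflict with each other, so at least 4 time slots are needed.
A valid assignment using 4 time slots: Civics=3, Biology=1, Chemistry=4, Physics=1, Econ=1, Art=3, Latin=4, Statistics=2, Music=3, Algebra=2. Each listed conflict is separated.

4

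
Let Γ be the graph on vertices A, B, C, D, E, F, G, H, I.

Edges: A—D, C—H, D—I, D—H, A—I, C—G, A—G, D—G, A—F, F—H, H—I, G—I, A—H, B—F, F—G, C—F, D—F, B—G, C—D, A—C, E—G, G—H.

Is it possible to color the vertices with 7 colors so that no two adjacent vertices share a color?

Yes

The chromatic number is 6. A, C, D, F, G, H form a clique, so at least 6 colors are needed.
A valid assignment using 6 colors: A=3, B=3, C=6, D=5, E=2, F=2, G=1, H=4, I=2.
Since 7 ≥ 6, a proper 7-coloring certainly exists.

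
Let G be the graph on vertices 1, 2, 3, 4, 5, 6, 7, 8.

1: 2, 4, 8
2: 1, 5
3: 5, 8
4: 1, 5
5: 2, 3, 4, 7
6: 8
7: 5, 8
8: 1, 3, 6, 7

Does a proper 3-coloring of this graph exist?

The chromatic number is 3. The cycle 4-5-3-8-1-4 has odd length 5, so it cannot be 2-colored; at least 3 colors are needed.
3 colors suffice: color red → {5, 8}; color blue → {1, 3, 6, 7}; color green → {2, 4}.
That is already a proper 3-coloring.

Yes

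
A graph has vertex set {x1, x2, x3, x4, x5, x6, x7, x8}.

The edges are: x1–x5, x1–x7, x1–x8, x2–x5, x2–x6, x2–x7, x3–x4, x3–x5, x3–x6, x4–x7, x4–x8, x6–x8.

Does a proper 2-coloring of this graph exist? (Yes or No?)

No

The cycle x1-x7-x2-x6-x8-x1 has odd length 5, so it cannot be 2-colored; at least 3 colors are needed.
So 2 colors are not enough.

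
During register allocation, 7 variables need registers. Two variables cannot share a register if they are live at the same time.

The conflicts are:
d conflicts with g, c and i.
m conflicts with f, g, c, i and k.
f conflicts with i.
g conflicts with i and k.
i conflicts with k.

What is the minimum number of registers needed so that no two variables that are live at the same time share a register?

4

m, g, i, k pairwise conflict, so at least 4 registers are needed.
4 registers suffice: register 1 → {c, i}; register 2 → {d, m}; register 3 → {f, g}; register 4 → {k}. No two conflicting variables share a register.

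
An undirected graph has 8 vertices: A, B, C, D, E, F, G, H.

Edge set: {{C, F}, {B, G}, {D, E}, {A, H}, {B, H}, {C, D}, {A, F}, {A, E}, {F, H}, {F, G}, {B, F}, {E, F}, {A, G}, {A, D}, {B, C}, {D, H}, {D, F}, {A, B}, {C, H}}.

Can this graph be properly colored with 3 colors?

No

B, C, F, H are pairwise adjacent (a clique of size 4), so at least 4 colors are needed.
So 3 colors are not enough.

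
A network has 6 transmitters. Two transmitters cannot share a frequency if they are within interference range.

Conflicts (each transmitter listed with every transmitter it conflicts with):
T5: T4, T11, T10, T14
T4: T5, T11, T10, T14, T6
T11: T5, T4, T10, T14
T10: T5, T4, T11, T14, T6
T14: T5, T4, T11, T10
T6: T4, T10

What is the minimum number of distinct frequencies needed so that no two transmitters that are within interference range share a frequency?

T5, T4, T11, T10, T14 pairwise conflict, so at least 5 frequencies are needed.
5 frequencies suffice: frequency 1 → {T4}; frequency 2 → {T10}; frequency 3 → {T14, T6}; frequency 4 → {T11}; frequency 5 → {T5}. Every pair that conflicts lands in different frequencies.

5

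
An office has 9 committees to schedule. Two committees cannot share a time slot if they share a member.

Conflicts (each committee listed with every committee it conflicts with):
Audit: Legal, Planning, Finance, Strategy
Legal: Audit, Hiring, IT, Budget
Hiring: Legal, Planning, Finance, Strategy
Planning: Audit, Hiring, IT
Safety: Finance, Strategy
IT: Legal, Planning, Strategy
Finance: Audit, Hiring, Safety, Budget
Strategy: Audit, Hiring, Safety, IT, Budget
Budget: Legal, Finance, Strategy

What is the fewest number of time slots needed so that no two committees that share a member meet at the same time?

2

Legal and IT conflict, so at least 2 time slots are needed.
2 time slots suffice: time slot 1 → {Legal, Planning, Finance, Strategy}; time slot 2 → {Audit, Hiring, Safety, IT, Budget}. No two conflicting committees share a time slot.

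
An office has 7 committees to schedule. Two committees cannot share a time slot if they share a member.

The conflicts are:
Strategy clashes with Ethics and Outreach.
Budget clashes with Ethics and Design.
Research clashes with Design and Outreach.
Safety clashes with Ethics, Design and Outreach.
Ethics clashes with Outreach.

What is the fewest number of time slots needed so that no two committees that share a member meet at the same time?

Safety, Ethics, Outreach all conflict with each other, so at least 3 time slots are needed.
A valid assignment using 3 time slots: Strategy=3, Budget=3, Research=2, Safety=3, Ethics=2, Design=1, Outreach=1. Every pair that conflicts lands in different time slots.

3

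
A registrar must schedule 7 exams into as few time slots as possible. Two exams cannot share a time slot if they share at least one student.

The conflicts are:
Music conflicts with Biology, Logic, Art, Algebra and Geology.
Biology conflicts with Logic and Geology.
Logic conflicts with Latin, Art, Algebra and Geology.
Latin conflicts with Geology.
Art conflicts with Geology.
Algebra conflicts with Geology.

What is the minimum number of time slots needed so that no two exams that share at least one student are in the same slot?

4

Music, Logic, Algebra, Geology pairwise conflict, so at least 4 time slots are needed.
4 time slots suffice: time slot 1 → {Geology}; time slot 2 → {Logic}; time slot 3 → {Music, Latin}; time slot 4 → {Biology, Art, Algebra}. Every pair that conflicts lands in different time slots.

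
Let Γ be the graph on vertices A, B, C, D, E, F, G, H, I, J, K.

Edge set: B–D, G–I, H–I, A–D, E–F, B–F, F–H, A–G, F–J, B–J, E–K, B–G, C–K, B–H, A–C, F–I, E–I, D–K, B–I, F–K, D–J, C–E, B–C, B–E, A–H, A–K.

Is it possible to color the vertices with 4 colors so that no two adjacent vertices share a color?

Yes

The chromatic number is 4. B, F, H, I are mutually adjacent (a clique of size 4), so at least 4 colors are needed.
A valid assignment using 4 colors: A=red, B=red, C=blue, D=blue, E=yellow, F=blue, G=blue, H=yellow, I=green, J=green, K=green.
That is already a proper 4-coloring.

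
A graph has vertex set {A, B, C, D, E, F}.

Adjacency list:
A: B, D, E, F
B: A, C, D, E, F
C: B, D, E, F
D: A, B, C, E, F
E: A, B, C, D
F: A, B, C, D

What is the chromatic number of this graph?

4

B, C, D, E are pairwise adjacent (a clique of size 4), so at least 4 colors are needed.
A valid assignment using 4 colors: A=4, B=1, C=4, D=2, E=3, F=3. Each edge has distinct colors on its endpoints.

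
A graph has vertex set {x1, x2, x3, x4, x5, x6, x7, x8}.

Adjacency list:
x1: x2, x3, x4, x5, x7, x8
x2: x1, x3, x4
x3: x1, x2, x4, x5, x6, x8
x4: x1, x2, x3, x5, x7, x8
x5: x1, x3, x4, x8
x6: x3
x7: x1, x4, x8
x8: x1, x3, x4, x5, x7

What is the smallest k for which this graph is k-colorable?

5

x1, x3, x4, x5, x8 form a clique, so at least 5 colors are needed.
A valid assignment using 5 colors: x1=3, x2=4, x3=2, x4=1, x5=5, x6=1, x7=2, x8=4. Every edge joins two different colors.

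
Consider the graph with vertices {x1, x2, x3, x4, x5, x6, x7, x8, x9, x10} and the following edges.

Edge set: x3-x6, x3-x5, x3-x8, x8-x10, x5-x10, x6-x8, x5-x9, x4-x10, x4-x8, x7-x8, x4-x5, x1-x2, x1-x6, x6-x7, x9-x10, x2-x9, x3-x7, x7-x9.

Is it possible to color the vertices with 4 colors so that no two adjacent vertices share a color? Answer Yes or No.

Yes

The chromatic number is 4. x3, x6, x7, x8 are pairwise adjacent (a clique of size 4), so at least 4 colors are needed.
4 colors suffice: color red → {x1, x8, x9}; color blue → {x2, x6, x10}; color green → {x3, x4}; color yellow → {x5, x7}.
That is already a proper 4-coloring.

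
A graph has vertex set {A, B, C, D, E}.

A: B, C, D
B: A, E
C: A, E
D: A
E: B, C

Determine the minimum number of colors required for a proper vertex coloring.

2

B and E are adjacent, so at least 2 colors are needed.
2 colors suffice: color red → {A, E}; color blue → {B, C, D}. Each edge has distinct colors on its endpoints.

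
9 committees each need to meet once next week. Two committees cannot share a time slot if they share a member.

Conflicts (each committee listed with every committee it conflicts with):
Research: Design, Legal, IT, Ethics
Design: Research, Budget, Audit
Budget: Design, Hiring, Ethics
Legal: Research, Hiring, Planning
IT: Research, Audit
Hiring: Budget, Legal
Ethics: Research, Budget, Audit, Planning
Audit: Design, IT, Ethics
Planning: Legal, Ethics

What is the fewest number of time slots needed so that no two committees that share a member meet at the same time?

3

The cycle Legal-Planning-Ethics-Budget-Hiring-Legal has odd length 5, so it cannot be 2-colored; at least 3 time slots are needed.
3 time slots suffice: time slot 1 → {Design, Legal, IT, Ethics}; time slot 2 → {Research, Budget, Audit, Planning}; time slot 3 → {Hiring}. Every pair that conflicts lands in different time slots.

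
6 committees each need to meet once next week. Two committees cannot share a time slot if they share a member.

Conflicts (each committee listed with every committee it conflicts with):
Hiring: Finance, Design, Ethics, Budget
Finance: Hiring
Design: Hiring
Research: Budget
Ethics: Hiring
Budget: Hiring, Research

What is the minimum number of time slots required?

Hiring and Design conflict, so at least 2 time slots are needed.
Using 2 time slots: Hiring=1, Finance=2, Design=2, Research=1, Ethics=2, Budget=2. No two conflicting committees share a time slot.

2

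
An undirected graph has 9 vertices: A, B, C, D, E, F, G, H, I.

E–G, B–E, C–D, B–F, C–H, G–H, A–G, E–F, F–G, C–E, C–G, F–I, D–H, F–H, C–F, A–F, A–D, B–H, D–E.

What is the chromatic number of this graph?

C, E, F, G form a clique, so at least 4 colors are needed.
A valid assignment using 4 colors: A=2, B=3, C=3, D=1, E=2, F=1, G=4, H=2, I=2. No two adjacent vertices share a color.

4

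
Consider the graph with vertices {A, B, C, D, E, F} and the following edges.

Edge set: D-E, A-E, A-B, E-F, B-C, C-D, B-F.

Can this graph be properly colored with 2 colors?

The cycle C-B-A-E-D-C has odd length 5, so it cannot be 2-colored; at least 3 colors are needed.
So 2 colors are not enough.

No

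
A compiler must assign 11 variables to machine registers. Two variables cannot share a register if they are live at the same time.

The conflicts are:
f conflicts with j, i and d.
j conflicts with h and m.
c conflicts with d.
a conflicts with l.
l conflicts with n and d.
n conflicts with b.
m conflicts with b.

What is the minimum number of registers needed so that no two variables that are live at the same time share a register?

3

The cycle l-n-b-m-j-f-d-l has odd length 7, so it cannot be 2-colored; at least 3 registers are needed.
3 registers suffice: register 1 → {j, c, l, b, i}; register 2 → {f, h, a, n, m}; register 3 → {d}. Every pair that conflicts lands in different registers.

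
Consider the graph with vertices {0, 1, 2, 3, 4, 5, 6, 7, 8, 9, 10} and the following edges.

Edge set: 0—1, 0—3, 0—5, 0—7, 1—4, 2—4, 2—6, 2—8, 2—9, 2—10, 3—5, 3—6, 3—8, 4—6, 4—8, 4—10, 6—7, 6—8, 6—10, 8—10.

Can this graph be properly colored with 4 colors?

2, 4, 6, 8, 10 are mutually adjacent (a clique of size 5), so at least 5 colors are needed.
So 4 colors are not enough.

No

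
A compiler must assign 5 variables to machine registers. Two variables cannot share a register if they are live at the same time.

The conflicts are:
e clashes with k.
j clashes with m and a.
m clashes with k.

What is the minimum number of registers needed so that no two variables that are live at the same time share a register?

m and k conflict, so at least 2 registers are needed.
2 registers suffice: register 1 → {e, m, a}; register 2 → {j, k}. Each listed conflict is separated.

2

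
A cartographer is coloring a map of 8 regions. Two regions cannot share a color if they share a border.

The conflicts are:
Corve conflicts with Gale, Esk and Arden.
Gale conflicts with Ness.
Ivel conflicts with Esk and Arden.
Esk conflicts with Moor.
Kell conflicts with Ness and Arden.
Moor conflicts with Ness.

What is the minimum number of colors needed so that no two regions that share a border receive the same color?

The cycle Moor-Esk-Corve-Gale-Ness-Moor has odd length 5, so it cannot be 2-colored; at least 3 colors are needed.
3 colors suffice: Corve=1, Gale=2, Ivel=1, Esk=2, Kell=3, Moor=3, Ness=1, Arden=2. No two conflicting regions share a color.

3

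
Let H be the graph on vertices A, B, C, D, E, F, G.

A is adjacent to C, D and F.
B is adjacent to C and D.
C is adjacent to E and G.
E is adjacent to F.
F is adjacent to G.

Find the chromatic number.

2

A and D are adjacent, so at least 2 colors are needed.
2 colors suffice: color 1 → {C, D, F}; color 2 → {A, B, E, G}. No two adjacent vertices share a color.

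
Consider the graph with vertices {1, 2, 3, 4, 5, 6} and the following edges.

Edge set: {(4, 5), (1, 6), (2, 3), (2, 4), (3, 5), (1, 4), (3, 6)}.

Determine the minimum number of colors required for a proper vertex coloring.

The cycle 3-6-1-4-5-3 has odd length 5, so it cannot be 2-colored; at least 3 colors are needed.
One proper 3-coloring: 1=blue, 2=blue, 3=red, 4=red, 5=blue, 6=green. Every edge joins two different colors.

3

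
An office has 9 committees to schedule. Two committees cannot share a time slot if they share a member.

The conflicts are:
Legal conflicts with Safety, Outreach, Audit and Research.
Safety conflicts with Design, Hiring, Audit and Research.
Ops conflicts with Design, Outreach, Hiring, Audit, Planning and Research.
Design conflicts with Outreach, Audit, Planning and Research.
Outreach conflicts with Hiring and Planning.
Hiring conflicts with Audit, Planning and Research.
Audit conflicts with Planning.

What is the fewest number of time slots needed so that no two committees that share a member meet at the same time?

4

Ops, Outreach, Hiring, Planning pairwise conflict, so at least 4 time slots are needed.
4 time slots suffice: time slot 1 → {Legal, Design, Hiring}; time slot 2 → {Safety, Ops}; time slot 3 → {Outreach, Audit, Research}; time slot 4 → {Planning}. Each listed conflict is separated.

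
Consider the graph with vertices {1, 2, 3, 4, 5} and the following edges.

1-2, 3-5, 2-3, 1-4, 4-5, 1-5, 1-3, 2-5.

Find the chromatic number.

1, 2, 3, 5 are mutually adjacent (a clique of size 4), so at least 4 colors are needed.
A valid assignment using 4 colors: 1=b, 2=d, 3=c, 4=c, 5=a. Each edge has distinct colors on its endpoints.

4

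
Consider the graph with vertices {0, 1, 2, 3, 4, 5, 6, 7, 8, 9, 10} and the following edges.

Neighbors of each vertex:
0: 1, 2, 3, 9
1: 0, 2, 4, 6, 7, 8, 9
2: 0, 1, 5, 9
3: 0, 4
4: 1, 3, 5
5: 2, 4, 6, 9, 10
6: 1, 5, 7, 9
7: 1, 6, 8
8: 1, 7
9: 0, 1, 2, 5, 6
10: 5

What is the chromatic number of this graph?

0, 1, 2, 9 form a clique, so at least 4 colors are needed.
A valid assignment using 4 colors: 0=yellow, 1=red, 2=green, 3=red, 4=blue, 5=red, 6=green, 7=blue, 8=green, 9=blue, 10=blue. Each edge has distinct colors on its endpoints.

4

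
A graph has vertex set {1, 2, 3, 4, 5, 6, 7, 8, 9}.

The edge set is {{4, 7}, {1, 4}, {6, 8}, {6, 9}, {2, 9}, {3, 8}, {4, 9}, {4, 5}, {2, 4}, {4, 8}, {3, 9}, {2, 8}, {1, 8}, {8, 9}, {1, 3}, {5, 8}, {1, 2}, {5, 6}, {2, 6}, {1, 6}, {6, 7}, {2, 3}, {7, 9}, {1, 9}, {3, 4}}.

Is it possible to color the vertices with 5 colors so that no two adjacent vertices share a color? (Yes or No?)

No

1, 2, 3, 4, 8, 9 are pairwise adjacent (a clique of size 6), so at least 6 colors are needed.
So 5 colors are not enough.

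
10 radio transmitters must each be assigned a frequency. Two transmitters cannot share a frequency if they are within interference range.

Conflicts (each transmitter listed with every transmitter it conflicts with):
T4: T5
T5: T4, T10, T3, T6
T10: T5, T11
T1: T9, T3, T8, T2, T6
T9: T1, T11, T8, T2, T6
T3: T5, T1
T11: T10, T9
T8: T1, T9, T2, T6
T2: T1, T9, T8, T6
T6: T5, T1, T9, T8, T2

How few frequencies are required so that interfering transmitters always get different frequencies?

5

T1, T9, T8, T2, T6 all conflict with each other, so at least 5 frequencies are needed.
5 frequencies suffice: frequency 1 → {T5, T9}; frequency 2 → {T4, T10, T1}; frequency 3 → {T3, T11, T6}; frequency 4 → {T8}; frequency 5 → {T2}. No two conflicting transmitters share a frequency.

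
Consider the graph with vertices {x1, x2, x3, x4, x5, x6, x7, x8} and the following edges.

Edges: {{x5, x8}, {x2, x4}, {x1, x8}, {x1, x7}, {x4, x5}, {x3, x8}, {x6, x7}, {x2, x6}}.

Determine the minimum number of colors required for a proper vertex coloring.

The cycle x6-x2-x4-x5-x8-x1-x7-x6 has odd length 7, so it cannot be 2-colored; at least 3 colors are needed.
3 colors suffice: color red → {x4, x6, x8}; color blue → {x1, x2, x3, x5}; color green → {x7}. No two adjacent vertices share a color.

3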